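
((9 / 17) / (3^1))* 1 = 3 / 17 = 0.18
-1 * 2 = -2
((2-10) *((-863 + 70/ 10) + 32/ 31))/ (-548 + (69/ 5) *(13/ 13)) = -1060160/ 82801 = -12.80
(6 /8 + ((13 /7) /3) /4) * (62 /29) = 1178 /609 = 1.93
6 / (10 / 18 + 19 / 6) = 108 / 67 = 1.61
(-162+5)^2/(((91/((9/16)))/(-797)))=-176807277/1456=-121433.57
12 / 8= 3 / 2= 1.50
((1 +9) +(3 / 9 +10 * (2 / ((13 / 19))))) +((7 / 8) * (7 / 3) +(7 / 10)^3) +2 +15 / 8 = 595709 / 13000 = 45.82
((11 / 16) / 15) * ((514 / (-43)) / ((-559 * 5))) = 2827 / 14422200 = 0.00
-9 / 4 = -2.25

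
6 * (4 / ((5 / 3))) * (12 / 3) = 288 / 5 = 57.60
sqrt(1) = 1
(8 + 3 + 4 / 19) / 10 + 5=1163 / 190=6.12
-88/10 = -44/5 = -8.80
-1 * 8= -8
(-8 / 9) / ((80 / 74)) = -37 / 45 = -0.82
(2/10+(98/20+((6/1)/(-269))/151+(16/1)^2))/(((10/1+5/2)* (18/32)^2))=27150374144/411267375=66.02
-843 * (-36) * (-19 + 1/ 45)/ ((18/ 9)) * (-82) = 118067208/ 5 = 23613441.60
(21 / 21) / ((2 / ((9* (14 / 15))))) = 21 / 5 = 4.20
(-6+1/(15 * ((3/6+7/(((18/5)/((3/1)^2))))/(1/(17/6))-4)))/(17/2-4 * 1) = -8458/6345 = -1.33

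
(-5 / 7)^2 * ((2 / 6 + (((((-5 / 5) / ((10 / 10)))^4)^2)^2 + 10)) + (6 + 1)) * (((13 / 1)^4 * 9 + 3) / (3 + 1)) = 29453875 / 49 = 601099.49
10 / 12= 5 / 6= 0.83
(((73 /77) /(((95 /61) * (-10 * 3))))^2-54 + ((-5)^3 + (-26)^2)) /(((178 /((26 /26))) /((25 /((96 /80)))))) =23934696171709 /411464536560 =58.17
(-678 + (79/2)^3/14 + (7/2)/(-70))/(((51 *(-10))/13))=-27111331/285600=-94.93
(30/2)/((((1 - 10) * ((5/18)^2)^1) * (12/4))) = -36/5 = -7.20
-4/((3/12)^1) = -16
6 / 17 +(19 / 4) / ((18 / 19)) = 6569 / 1224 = 5.37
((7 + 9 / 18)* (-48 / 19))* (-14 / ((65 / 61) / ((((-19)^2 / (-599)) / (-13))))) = 1168272 / 101231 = 11.54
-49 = -49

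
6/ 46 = 0.13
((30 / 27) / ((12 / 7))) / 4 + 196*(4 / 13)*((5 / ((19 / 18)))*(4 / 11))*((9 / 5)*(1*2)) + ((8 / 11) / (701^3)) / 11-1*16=358.13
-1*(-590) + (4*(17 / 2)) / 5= 2984 / 5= 596.80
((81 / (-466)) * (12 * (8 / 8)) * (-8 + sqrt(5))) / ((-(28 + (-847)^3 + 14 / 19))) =73872 / 2690046160403 - 9234 * sqrt(5) / 2690046160403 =0.00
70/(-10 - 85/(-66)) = -924/115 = -8.03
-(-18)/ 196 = 9/ 98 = 0.09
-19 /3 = -6.33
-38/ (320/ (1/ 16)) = -0.01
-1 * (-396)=396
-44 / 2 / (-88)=1 / 4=0.25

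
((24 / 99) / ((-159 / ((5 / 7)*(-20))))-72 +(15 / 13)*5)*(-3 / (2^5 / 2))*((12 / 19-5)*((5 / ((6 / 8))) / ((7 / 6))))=-13119506635 / 42336294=-309.89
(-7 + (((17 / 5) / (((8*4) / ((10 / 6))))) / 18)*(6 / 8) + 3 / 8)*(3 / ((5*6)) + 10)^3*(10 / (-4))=15708999347 / 921600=17045.36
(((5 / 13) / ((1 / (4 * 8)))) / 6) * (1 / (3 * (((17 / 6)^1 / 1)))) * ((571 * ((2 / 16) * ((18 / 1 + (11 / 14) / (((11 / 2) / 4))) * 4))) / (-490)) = -45680 / 17493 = -2.61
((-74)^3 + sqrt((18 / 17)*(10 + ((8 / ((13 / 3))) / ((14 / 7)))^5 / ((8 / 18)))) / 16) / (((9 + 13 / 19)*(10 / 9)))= -8661663 / 230 + 513*sqrt(472144621) / 549777280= -37659.38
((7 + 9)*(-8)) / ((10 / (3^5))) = -15552 / 5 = -3110.40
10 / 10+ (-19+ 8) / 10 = -1 / 10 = -0.10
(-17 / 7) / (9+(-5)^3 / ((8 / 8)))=17 / 812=0.02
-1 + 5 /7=-2 /7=-0.29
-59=-59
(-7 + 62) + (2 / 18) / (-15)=7424 / 135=54.99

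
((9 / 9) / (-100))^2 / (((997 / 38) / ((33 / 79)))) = 627 / 393815000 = 0.00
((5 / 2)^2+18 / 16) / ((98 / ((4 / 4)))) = 59 / 784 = 0.08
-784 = -784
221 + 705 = 926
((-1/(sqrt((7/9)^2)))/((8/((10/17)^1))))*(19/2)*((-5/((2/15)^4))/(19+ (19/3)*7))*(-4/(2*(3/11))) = -25059375/15232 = -1645.18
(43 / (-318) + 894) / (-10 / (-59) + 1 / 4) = 33541382 / 15741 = 2130.83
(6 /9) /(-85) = -2 /255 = -0.01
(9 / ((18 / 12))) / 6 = 1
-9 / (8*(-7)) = 9 / 56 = 0.16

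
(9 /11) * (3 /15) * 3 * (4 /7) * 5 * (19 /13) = 2052 /1001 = 2.05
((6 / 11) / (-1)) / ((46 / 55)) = -15 / 23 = -0.65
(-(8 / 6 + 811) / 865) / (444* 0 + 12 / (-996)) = 202271 / 2595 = 77.95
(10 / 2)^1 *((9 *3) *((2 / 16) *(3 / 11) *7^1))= 2835 / 88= 32.22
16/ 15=1.07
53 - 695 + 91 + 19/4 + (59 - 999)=-5945/4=-1486.25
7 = 7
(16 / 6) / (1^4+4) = 8 / 15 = 0.53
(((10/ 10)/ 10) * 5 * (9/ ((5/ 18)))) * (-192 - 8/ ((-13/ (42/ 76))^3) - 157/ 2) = -660346920801/ 150692230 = -4382.09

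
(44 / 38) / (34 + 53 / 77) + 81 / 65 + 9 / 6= 18337613 / 6597370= 2.78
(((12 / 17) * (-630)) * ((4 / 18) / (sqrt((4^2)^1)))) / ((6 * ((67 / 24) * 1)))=-1680 / 1139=-1.47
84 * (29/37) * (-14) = -34104/37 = -921.73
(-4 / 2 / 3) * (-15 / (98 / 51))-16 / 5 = 491 / 245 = 2.00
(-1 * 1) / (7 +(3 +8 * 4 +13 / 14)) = -14 / 601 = -0.02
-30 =-30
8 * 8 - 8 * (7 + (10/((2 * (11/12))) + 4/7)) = -3096/77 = -40.21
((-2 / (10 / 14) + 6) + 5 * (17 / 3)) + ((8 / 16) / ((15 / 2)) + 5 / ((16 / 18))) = 1489 / 40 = 37.22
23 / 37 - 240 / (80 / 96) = -287.38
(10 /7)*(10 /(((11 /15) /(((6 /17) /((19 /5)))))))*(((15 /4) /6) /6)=9375 /49742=0.19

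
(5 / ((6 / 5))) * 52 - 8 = 626 / 3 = 208.67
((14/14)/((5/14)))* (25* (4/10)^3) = 112/25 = 4.48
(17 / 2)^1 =17 / 2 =8.50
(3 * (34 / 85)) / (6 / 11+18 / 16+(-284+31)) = -528 / 110585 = -0.00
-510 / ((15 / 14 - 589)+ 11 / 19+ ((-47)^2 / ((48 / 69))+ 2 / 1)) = -1085280 / 5511707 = -0.20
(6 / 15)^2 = 0.16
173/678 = 0.26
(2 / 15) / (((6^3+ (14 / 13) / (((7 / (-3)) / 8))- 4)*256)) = 13 / 5199360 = 0.00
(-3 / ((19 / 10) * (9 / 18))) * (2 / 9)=-40 / 57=-0.70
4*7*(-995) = -27860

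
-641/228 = -2.81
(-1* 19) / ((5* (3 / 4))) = -76 / 15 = -5.07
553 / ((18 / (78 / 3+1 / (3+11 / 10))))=297514 / 369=806.27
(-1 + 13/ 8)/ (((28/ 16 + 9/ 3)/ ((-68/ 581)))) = -170/ 11039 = -0.02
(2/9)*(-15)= -10/3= -3.33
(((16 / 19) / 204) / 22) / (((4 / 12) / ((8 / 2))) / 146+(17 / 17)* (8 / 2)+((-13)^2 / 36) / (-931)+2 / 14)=171696 / 3786845557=0.00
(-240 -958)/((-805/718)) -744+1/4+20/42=448849/1380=325.25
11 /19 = 0.58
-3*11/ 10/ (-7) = 33/ 70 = 0.47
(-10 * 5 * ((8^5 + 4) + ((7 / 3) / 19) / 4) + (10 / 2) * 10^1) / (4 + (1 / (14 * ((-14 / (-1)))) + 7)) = -18305897750 / 122949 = -148890.17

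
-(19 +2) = -21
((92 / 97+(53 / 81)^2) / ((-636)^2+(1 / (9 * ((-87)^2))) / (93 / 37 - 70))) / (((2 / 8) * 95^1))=1471806680036 / 10271269924098102945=0.00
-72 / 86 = -36 / 43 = -0.84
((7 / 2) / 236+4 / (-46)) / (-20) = 783 / 217120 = 0.00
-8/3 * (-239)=1912/3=637.33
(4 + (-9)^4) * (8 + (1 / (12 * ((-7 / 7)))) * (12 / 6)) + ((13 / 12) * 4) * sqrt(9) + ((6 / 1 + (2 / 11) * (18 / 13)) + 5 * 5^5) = 57546133 / 858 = 67070.09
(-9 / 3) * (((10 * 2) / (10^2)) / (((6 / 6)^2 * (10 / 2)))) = -3 / 25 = -0.12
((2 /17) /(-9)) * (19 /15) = -0.02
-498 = -498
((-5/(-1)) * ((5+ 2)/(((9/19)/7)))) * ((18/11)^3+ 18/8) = 18261565/5324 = 3430.05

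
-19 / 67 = -0.28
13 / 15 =0.87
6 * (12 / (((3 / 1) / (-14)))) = -336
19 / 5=3.80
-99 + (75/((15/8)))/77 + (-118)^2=1064565/77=13825.52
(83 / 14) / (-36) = -83 / 504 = -0.16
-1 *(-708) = 708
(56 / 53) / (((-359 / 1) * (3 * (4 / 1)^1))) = -14 / 57081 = -0.00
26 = 26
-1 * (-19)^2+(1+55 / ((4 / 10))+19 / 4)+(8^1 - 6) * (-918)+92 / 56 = -57459 / 28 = -2052.11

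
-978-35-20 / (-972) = -246154 / 243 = -1012.98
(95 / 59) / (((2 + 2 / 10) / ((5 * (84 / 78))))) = 33250 / 8437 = 3.94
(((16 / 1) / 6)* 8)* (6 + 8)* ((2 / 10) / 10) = 448 / 75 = 5.97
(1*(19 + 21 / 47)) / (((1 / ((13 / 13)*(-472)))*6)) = -215704 / 141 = -1529.82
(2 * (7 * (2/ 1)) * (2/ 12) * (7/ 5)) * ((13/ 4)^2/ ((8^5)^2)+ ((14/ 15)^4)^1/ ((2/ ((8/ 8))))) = 16169555856252953/ 6522981580800000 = 2.48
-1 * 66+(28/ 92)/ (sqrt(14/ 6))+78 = sqrt(21)/ 23+12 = 12.20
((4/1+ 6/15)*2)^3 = 85184/125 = 681.47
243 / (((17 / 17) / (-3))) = -729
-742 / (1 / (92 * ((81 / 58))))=-2764692 / 29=-95334.21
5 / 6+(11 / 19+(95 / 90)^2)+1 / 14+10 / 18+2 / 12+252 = 11002255 / 43092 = 255.32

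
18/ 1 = 18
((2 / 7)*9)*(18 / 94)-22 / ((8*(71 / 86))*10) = 74423 / 467180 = 0.16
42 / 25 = 1.68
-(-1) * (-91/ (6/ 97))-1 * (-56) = -8491/ 6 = -1415.17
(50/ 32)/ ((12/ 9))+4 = 331/ 64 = 5.17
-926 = -926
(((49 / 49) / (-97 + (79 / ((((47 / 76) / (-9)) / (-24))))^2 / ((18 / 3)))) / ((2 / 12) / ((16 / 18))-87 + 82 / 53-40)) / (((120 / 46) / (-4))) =43084336 / 446637604856102625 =0.00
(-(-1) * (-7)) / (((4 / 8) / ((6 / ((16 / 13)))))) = -273 / 4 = -68.25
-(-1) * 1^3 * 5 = 5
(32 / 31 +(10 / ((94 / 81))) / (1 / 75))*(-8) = -7545032 / 1457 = -5178.47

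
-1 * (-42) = 42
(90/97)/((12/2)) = 15/97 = 0.15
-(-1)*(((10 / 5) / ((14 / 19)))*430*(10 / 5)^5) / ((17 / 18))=4705920 / 119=39545.55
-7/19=-0.37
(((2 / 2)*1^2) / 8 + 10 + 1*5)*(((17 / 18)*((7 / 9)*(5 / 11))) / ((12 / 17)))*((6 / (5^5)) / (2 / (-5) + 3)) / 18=22253 / 75816000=0.00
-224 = -224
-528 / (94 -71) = -528 / 23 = -22.96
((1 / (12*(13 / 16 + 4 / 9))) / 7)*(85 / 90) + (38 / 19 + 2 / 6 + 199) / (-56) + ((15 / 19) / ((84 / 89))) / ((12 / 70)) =249029 / 192584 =1.29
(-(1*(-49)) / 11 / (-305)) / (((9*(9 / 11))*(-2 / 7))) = 343 / 49410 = 0.01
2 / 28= 1 / 14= 0.07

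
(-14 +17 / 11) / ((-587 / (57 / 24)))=2603 / 51656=0.05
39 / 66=13 / 22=0.59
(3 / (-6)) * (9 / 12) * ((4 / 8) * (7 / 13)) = -21 / 208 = -0.10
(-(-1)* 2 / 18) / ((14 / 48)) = 8 / 21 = 0.38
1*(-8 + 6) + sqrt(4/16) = -3/2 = -1.50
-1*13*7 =-91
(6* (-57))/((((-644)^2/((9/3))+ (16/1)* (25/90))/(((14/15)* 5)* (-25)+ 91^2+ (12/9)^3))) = -12568557/622124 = -20.20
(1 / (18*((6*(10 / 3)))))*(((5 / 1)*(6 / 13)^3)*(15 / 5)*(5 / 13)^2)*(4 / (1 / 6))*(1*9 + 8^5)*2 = 353991600 / 371293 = 953.40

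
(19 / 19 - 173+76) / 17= -96 / 17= -5.65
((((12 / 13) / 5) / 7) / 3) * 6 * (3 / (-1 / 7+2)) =72 / 845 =0.09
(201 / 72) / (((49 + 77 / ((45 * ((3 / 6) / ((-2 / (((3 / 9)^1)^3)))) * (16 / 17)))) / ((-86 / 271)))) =14405 / 2395911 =0.01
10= 10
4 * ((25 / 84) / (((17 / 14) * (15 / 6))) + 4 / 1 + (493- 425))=14708 / 51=288.39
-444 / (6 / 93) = -6882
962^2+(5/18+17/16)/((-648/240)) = 1799062171/1944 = 925443.50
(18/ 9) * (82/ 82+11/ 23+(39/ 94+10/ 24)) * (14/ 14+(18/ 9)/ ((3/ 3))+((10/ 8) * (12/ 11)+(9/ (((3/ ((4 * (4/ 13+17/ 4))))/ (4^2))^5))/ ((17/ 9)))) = 191277133903.70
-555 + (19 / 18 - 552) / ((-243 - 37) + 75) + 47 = -1864603 / 3690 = -505.31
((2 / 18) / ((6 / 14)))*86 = 602 / 27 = 22.30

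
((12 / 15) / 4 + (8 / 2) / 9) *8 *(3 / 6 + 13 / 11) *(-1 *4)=-17168 / 495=-34.68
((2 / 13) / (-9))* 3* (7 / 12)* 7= -49 / 234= -0.21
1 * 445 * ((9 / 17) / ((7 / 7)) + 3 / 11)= 66750 / 187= 356.95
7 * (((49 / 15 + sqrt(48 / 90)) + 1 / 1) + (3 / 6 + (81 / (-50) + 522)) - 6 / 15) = 14 * sqrt(30) / 15 + 275492 / 75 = 3678.34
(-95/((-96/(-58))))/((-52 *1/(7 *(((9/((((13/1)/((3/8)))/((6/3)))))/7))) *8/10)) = 0.72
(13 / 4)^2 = 169 / 16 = 10.56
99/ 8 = 12.38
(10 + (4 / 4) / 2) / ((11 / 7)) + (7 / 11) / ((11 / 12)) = 1785 / 242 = 7.38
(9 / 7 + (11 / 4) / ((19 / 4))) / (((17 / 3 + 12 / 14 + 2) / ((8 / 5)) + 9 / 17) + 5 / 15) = 33728 / 111967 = 0.30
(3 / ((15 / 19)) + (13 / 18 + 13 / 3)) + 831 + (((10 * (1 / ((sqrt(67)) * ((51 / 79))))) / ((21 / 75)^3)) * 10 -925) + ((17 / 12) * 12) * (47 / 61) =-395533 / 5490 + 123437500 * sqrt(67) / 1172031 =790.03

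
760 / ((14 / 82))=31160 / 7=4451.43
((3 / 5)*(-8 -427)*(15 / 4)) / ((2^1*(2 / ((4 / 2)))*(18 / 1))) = -435 / 16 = -27.19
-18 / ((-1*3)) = 6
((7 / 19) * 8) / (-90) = -28 / 855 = -0.03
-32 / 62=-16 / 31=-0.52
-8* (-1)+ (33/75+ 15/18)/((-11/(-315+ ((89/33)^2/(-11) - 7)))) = 896368169/19765350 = 45.35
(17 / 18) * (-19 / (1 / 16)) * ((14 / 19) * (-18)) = 3808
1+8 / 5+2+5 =9.60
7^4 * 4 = 9604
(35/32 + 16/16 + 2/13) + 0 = 935/416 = 2.25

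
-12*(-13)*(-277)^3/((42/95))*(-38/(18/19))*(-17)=-322175405447870/63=-5113895324569.37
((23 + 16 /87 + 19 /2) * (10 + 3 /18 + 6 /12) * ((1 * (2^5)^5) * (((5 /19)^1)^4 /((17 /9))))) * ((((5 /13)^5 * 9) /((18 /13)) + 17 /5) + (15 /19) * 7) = 547062605689126912000 /2050876042631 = 266745817.06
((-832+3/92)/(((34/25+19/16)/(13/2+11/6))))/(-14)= 194.39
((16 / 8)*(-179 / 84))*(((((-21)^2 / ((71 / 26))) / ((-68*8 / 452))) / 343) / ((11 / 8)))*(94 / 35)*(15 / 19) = 222456546 / 86526209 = 2.57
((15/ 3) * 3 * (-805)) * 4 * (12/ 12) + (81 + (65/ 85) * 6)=-819645/ 17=-48214.41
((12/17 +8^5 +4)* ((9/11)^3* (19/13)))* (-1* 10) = -77168907360/294151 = -262344.54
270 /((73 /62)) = 16740 /73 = 229.32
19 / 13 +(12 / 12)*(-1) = 6 / 13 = 0.46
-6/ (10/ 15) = -9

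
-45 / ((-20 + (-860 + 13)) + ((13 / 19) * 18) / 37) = 10545 / 203089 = 0.05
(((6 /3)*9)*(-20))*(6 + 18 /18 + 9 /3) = -3600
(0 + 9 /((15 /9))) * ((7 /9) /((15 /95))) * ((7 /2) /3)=31.03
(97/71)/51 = 97/3621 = 0.03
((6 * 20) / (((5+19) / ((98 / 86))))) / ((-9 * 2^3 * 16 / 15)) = -1225 / 16512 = -0.07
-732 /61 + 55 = 43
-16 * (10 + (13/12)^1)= -532/3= -177.33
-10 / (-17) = 10 / 17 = 0.59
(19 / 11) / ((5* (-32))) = -19 / 1760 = -0.01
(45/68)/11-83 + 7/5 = -304959/3740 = -81.54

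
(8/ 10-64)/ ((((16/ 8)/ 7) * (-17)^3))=0.05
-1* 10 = -10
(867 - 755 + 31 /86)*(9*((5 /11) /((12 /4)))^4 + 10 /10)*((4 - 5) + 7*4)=1918984833 /629563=3048.12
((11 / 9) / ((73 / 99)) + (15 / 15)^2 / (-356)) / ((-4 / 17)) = -731051 / 103952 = -7.03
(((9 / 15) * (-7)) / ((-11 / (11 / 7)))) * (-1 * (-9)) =27 / 5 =5.40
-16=-16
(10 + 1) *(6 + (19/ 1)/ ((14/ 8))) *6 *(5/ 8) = 9735/ 14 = 695.36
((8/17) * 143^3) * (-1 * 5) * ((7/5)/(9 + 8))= -163755592/289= -566628.35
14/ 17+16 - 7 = 167/ 17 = 9.82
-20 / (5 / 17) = -68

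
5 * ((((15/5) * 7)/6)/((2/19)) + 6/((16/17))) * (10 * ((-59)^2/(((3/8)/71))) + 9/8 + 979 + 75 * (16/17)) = 4262749040035/3264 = 1305989289.23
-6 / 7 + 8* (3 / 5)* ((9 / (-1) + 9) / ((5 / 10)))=-6 / 7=-0.86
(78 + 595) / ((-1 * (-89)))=7.56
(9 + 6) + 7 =22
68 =68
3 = 3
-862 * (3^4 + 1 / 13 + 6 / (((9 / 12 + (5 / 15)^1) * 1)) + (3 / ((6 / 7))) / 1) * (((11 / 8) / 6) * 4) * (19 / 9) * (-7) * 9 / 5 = 492461893 / 260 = 1894084.20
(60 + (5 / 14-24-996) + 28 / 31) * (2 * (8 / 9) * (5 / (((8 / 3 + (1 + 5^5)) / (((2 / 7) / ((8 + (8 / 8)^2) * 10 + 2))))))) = -180910 / 21386001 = -0.01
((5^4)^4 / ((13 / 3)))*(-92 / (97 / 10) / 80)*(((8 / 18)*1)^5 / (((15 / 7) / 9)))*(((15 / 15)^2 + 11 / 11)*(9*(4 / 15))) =-4025000000000000 / 2757807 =-1459492995.70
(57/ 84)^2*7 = 361/ 112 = 3.22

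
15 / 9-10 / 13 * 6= -115 / 39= -2.95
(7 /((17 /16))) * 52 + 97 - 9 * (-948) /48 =41979 /68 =617.34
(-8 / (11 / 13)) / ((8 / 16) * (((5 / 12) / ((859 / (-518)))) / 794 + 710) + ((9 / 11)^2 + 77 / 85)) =-795865836480 / 30015824441029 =-0.03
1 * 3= 3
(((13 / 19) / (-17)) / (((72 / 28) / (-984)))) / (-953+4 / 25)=-1300 / 80427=-0.02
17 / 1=17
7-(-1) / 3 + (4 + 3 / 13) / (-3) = 77 / 13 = 5.92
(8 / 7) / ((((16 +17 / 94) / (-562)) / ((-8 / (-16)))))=-211312 / 10647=-19.85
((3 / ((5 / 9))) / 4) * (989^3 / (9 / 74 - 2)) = -966394307331 / 1390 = -695247703.12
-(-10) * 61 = 610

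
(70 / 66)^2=1225 / 1089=1.12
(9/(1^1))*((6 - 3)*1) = 27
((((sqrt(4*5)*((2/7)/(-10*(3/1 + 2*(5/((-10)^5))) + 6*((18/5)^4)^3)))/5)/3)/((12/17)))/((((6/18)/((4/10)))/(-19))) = -50468750000*sqrt(5)/1166084802049851033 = -0.00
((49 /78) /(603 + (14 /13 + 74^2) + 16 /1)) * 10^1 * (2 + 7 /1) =0.01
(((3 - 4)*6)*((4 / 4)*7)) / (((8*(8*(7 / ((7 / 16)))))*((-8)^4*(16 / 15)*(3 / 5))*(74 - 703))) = 525 / 21105737728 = 0.00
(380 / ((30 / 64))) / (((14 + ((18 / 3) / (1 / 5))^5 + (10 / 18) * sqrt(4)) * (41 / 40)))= 36480 / 1120838197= 0.00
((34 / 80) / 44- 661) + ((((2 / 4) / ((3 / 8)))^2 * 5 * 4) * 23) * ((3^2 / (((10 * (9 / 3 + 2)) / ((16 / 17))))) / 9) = -645.60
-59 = -59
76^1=76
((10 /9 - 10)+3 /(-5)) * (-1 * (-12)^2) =6832 /5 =1366.40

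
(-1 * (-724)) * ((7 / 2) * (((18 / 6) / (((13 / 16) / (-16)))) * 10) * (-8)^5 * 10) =6377019801600 / 13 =490539984738.46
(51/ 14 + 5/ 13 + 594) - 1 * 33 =102835/ 182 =565.03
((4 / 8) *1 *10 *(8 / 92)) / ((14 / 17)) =85 / 161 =0.53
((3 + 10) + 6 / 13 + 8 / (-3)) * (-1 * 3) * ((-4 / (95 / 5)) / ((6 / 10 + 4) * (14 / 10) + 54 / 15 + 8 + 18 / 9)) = 42100 / 123747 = 0.34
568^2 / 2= 161312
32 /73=0.44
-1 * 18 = -18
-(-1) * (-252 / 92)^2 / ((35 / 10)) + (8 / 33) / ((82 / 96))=579146 / 238579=2.43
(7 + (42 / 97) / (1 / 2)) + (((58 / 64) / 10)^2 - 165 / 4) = -331515223 / 9932800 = -33.38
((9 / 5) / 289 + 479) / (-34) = -346082 / 24565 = -14.09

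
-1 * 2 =-2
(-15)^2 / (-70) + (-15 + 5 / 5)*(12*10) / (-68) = 5115 / 238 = 21.49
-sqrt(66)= -8.12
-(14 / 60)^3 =-343 / 27000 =-0.01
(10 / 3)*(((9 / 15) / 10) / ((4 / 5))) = 1 / 4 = 0.25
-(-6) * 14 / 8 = 10.50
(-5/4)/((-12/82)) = 205/24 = 8.54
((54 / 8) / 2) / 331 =27 / 2648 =0.01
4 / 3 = 1.33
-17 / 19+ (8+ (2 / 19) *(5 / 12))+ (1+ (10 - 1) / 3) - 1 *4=815 / 114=7.15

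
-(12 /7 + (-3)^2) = -75 /7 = -10.71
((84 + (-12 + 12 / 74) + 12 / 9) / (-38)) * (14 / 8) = -28553 / 8436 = -3.38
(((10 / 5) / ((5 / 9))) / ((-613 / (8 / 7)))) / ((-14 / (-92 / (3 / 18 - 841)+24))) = 1251072 / 108240475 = 0.01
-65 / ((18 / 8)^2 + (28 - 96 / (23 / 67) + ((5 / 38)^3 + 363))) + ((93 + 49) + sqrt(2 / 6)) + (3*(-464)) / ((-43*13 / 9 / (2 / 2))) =sqrt(3) / 3 + 26913803068086 / 164255694109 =164.43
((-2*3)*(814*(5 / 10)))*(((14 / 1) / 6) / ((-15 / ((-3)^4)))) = 153846 / 5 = 30769.20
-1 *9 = -9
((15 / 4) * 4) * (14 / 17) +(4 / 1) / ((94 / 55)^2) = 515315 / 37553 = 13.72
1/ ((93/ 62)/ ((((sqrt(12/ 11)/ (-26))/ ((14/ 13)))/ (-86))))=0.00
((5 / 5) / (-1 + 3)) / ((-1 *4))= -1 / 8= -0.12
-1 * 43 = -43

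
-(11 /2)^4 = -14641 /16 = -915.06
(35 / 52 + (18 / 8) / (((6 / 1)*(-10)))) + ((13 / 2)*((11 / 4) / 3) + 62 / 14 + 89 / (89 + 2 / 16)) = 12.02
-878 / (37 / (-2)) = 1756 / 37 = 47.46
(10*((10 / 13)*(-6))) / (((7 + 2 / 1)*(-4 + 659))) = -40 / 5109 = -0.01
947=947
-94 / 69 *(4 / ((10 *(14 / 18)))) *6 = -3384 / 805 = -4.20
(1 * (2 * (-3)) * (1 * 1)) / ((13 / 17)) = -7.85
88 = 88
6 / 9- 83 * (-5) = 1247 / 3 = 415.67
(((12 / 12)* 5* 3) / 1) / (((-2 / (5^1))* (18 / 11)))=-275 / 12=-22.92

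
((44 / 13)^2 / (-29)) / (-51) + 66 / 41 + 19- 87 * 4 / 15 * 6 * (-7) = 50984652007 / 51239955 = 995.02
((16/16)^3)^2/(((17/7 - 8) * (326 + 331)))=-0.00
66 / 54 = 11 / 9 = 1.22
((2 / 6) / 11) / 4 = 1 / 132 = 0.01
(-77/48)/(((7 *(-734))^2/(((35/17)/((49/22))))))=-605/10770809952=-0.00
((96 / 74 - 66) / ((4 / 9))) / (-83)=1.75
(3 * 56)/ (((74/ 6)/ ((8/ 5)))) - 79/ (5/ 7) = -16429/ 185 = -88.81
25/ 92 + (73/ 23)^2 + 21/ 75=562087/ 52900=10.63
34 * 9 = 306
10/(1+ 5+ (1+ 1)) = 5/4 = 1.25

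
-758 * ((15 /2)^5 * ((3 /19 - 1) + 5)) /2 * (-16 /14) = 42737682.10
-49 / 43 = -1.14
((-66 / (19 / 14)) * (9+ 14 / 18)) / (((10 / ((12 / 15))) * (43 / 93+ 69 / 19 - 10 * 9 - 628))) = 52514 / 985525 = 0.05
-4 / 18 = -2 / 9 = -0.22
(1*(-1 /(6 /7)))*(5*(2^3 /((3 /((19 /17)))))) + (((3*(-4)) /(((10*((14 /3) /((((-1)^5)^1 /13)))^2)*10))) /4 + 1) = -16.39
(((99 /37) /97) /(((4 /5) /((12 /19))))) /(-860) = -297 /11728852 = -0.00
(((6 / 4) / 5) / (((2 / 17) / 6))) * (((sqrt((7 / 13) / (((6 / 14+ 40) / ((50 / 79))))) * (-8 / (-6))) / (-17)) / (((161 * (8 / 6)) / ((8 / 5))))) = -36 * sqrt(581282) / 33423715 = -0.00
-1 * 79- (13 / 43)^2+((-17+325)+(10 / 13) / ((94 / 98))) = 259512982 / 1129739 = 229.71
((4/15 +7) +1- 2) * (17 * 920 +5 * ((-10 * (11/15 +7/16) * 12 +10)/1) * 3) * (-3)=-257231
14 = 14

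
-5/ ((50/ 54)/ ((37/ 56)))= -999/ 280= -3.57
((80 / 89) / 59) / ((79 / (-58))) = -4640 / 414829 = -0.01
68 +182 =250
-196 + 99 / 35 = -193.17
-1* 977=-977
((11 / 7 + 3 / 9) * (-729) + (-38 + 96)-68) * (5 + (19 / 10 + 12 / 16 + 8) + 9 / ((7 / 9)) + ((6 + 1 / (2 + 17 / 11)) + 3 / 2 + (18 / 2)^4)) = -35257881241 / 3822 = -9224982.01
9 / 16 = 0.56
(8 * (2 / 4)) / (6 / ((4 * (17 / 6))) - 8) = -68 / 127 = -0.54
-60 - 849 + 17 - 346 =-1238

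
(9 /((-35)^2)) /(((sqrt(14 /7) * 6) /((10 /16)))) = 3 * sqrt(2) /7840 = 0.00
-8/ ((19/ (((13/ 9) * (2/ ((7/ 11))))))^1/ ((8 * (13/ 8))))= -29744/ 1197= -24.85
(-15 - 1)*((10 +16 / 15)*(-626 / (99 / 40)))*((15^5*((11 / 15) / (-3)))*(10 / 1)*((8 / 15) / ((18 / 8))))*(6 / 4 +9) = -1862174720000 / 9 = -206908302222.22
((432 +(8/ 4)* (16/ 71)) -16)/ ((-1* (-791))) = 4224/ 8023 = 0.53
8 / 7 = 1.14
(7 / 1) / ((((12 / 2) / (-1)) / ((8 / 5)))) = -28 / 15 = -1.87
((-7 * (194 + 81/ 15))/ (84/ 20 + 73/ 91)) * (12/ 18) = -635089/ 3414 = -186.02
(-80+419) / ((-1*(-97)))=339 / 97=3.49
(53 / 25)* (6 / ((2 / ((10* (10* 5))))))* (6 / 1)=19080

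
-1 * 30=-30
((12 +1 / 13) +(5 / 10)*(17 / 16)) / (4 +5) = 5245 / 3744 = 1.40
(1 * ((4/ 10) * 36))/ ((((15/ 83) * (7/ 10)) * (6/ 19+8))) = 37848/ 2765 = 13.69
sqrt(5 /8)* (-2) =-sqrt(10) /2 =-1.58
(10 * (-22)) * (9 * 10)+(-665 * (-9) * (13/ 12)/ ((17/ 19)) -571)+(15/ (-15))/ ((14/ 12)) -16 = -6255265/ 476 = -13141.31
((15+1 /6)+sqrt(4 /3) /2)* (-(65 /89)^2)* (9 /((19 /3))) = -3460275 /300998-38025* sqrt(3) /150499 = -11.93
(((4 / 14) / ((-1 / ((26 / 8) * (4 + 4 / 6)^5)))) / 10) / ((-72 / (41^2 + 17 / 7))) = 17514952 / 3645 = 4805.20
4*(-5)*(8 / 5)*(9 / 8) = -36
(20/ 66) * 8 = 80/ 33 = 2.42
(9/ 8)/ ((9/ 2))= 1/ 4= 0.25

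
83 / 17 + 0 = 83 / 17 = 4.88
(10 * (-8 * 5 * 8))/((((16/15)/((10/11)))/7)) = -210000/11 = -19090.91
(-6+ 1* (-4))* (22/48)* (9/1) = -165/4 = -41.25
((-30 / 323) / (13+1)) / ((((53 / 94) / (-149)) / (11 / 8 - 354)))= -42333135 / 68476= -618.22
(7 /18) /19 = 7 /342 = 0.02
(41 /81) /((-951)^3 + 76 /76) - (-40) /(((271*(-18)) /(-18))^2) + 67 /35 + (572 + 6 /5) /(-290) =-64105699656231547 /1038630780017482050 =-0.06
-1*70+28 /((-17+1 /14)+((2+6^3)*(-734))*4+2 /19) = -11918014458 /170257243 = -70.00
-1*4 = -4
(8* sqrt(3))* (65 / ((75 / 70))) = 840.62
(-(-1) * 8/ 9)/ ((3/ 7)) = 2.07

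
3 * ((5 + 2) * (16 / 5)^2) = 5376 / 25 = 215.04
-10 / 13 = -0.77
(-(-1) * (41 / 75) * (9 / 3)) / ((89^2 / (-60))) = -492 / 39605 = -0.01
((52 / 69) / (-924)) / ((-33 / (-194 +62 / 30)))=-37427 / 7889805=-0.00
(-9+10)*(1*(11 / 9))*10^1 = 110 / 9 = 12.22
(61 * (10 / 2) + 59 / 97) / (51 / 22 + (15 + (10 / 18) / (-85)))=17.65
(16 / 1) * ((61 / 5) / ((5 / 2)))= 1952 / 25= 78.08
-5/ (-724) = 5/ 724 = 0.01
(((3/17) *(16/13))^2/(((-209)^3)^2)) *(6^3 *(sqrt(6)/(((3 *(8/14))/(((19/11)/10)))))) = 145152 *sqrt(6)/11783419862474991445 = 0.00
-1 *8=-8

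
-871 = -871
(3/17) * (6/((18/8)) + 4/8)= 19/34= 0.56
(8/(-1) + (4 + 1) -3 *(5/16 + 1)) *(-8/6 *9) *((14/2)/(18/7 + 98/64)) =130536/919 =142.04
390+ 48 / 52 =5082 / 13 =390.92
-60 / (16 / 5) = -75 / 4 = -18.75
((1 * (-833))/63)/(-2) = 119/18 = 6.61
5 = 5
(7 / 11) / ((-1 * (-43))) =7 / 473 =0.01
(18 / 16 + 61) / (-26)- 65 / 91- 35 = -55479 / 1456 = -38.10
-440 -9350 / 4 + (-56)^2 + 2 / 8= 1435 / 4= 358.75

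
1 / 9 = 0.11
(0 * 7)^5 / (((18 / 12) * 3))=0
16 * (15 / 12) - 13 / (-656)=13133 / 656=20.02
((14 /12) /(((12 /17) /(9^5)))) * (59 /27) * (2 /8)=1706103 /32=53315.72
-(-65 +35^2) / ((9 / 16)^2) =-296960 / 81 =-3666.17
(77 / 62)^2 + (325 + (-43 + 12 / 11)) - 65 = 9286975 / 42284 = 219.63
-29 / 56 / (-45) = 29 / 2520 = 0.01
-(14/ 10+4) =-27/ 5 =-5.40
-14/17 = -0.82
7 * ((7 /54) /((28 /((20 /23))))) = 35 /1242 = 0.03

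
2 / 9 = 0.22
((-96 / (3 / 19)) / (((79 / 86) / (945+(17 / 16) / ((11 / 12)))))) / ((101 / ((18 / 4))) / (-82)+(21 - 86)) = 100404979704 / 10465367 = 9594.02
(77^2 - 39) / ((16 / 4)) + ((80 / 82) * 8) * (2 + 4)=124585 / 82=1519.33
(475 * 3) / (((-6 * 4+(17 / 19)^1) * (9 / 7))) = -47.97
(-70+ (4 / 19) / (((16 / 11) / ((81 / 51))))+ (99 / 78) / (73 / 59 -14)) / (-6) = 294555863 / 25294776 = 11.64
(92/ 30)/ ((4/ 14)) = 161/ 15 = 10.73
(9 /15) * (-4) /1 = -12 /5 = -2.40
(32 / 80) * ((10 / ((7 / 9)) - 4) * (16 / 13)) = 1984 / 455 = 4.36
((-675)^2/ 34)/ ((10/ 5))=455625/ 68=6700.37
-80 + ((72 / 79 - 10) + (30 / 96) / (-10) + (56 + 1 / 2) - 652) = -1730719 / 2528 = -684.62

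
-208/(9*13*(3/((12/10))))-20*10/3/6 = -532/45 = -11.82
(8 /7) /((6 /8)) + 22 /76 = 1447 /798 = 1.81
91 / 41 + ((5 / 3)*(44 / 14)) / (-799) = 1522379 / 687939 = 2.21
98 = 98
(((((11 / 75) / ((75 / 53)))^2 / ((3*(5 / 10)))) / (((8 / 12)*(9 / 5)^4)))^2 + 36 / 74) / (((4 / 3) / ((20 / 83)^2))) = 7943347811158908508 / 374944332511726734375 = 0.02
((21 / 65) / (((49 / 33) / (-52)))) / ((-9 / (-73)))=-3212 / 35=-91.77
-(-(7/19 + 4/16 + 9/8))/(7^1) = 265/1064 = 0.25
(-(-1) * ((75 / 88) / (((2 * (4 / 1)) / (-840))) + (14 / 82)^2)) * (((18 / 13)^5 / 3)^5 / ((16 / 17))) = -174229662336364445095626705509548032 / 130480077584902306971574407663263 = -1335.30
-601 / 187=-3.21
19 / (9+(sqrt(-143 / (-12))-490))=-8436 / 213553-38 * sqrt(429) / 2776189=-0.04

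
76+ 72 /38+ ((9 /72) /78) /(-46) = 42481901 /545376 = 77.89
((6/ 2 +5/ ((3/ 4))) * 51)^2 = 243049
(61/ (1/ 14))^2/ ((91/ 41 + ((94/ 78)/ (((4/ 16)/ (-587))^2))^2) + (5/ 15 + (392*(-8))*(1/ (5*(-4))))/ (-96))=1039562858880/ 62920749256576151821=0.00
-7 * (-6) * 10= 420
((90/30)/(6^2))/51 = 1/612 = 0.00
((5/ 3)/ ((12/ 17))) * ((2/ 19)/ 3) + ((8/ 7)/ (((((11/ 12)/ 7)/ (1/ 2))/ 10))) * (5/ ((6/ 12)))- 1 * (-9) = 5027309/ 11286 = 445.45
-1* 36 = -36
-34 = -34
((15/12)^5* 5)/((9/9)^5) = 15625/1024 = 15.26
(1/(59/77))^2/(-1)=-5929/3481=-1.70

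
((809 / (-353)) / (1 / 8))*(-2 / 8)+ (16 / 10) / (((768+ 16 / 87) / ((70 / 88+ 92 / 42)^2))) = 19311750758317 / 4196254967520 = 4.60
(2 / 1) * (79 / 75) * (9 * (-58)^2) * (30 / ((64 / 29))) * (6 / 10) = 52021737 / 100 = 520217.37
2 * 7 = 14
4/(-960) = -1/240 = -0.00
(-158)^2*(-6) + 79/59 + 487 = -8808444/59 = -149295.66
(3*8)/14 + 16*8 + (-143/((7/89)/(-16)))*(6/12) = 102724/7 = 14674.86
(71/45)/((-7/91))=-923/45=-20.51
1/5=0.20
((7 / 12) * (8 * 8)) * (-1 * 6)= -224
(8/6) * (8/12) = 8/9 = 0.89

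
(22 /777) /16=11 /6216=0.00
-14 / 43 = -0.33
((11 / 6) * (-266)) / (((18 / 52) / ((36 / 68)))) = -38038 / 51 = -745.84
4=4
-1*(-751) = 751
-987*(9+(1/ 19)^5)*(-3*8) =213192.01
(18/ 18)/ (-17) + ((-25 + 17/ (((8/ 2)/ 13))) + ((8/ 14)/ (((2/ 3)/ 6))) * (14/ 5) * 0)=2053/ 68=30.19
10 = 10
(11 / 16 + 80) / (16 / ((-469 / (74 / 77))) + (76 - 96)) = -46621883 / 11575104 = -4.03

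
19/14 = 1.36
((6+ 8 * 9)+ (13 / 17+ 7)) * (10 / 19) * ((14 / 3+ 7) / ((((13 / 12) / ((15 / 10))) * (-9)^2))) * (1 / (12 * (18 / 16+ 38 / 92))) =579600 / 1188317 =0.49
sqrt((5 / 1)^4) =25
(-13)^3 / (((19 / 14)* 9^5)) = -30758 / 1121931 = -0.03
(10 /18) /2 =5 /18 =0.28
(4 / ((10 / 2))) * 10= 8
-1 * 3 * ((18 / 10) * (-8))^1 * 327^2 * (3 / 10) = 34644996 / 25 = 1385799.84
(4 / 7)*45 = 180 / 7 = 25.71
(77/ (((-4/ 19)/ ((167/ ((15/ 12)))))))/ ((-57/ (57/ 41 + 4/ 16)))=3459071/ 2460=1406.13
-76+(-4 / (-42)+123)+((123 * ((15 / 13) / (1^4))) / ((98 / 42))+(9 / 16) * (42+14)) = 76123 / 546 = 139.42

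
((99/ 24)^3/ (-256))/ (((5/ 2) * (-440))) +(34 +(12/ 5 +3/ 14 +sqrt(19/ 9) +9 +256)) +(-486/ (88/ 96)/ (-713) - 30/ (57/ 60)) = sqrt(19)/ 3 +3702192971446093/ 13672369356800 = 272.23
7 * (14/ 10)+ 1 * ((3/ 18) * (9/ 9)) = 299/ 30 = 9.97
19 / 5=3.80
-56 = -56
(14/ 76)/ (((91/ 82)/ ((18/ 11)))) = 738/ 2717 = 0.27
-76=-76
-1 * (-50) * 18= 900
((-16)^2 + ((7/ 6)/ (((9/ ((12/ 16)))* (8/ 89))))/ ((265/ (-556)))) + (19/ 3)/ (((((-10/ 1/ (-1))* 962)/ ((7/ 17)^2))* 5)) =6729678583451/ 26522917200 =253.73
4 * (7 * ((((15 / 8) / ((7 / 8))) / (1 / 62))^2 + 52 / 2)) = 3464696 / 7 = 494956.57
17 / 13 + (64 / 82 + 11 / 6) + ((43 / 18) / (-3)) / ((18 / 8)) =924145 / 259038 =3.57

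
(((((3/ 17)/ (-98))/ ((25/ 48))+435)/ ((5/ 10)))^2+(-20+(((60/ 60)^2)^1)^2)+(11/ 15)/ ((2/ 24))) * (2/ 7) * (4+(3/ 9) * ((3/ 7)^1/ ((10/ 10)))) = 19038106970473938/ 21250350625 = 895896.13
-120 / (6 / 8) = -160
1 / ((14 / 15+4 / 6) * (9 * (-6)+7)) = -5 / 376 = -0.01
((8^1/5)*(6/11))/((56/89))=534/385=1.39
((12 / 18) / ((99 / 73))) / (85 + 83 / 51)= 1241 / 218691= 0.01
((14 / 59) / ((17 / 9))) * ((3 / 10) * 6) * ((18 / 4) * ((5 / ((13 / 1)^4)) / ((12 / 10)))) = 0.00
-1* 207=-207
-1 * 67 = -67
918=918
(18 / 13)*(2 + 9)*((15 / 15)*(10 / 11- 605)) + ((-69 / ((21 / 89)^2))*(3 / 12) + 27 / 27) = -72691415 / 7644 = -9509.60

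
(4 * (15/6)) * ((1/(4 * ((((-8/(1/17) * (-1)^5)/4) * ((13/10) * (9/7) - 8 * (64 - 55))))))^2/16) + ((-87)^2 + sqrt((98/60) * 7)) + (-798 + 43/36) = 7 * sqrt(210)/30 + 6071512634617037/896535485568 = 6775.58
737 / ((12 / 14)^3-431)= -252791 / 147617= -1.71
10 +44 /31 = 354 /31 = 11.42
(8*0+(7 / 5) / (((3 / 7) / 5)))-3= 40 / 3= 13.33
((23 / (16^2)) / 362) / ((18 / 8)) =23 / 208512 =0.00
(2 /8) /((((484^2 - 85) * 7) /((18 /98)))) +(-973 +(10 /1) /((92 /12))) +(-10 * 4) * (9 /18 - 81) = 2248.30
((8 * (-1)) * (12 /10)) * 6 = -288 /5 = -57.60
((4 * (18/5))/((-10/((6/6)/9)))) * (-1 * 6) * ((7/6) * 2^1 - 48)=-1096/25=-43.84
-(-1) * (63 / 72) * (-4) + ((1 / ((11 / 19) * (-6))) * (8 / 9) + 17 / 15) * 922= 2392337 / 2970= 805.50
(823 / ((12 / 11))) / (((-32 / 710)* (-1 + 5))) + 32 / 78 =-41775499 / 9984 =-4184.24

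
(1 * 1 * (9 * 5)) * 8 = 360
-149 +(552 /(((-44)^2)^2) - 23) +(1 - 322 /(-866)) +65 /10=-33295946683 /202865696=-164.13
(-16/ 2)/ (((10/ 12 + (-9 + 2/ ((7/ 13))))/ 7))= 12.58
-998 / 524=-499 / 262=-1.90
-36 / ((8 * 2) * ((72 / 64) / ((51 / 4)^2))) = -2601 / 8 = -325.12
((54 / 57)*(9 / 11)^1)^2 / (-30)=-4374 / 218405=-0.02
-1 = -1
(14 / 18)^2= 49 / 81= 0.60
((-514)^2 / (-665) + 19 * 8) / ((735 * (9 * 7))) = -18124 / 3421425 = -0.01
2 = 2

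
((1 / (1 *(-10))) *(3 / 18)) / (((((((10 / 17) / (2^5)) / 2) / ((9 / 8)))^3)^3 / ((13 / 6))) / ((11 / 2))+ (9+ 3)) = -11960142240112324381753344 / 8611302412880873554872173305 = -0.00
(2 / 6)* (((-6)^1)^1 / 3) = -0.67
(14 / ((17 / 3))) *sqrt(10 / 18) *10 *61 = 8540 *sqrt(5) / 17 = 1123.30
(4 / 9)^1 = 4 / 9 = 0.44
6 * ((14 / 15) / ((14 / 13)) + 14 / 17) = 862 / 85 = 10.14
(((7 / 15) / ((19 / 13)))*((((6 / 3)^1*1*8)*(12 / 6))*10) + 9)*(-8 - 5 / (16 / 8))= -44359 / 38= -1167.34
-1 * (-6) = 6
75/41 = 1.83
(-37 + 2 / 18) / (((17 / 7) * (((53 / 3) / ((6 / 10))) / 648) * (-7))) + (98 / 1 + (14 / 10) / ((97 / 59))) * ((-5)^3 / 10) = -1038179691 / 873970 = -1187.89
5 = 5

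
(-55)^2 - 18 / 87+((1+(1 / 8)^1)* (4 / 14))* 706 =1320199 / 406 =3251.72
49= 49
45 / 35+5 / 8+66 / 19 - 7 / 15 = 78487 / 15960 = 4.92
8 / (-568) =-0.01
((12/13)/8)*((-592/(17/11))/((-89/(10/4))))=1.24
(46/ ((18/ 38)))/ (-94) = -1.03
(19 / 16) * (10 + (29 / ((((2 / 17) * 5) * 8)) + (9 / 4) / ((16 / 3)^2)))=1579983 / 81920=19.29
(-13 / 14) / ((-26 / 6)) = 0.21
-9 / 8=-1.12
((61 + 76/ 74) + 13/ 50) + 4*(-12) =26431/ 1850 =14.29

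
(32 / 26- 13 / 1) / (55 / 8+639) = -1224 / 67171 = -0.02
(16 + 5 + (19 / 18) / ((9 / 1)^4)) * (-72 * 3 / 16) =-2480077 / 8748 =-283.50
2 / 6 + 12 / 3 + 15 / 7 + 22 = 598 / 21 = 28.48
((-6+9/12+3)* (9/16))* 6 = -243/32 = -7.59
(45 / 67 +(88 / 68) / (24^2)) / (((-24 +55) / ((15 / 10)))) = 221057 / 6779328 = 0.03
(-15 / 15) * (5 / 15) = -1 / 3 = -0.33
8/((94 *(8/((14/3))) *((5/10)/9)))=42/47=0.89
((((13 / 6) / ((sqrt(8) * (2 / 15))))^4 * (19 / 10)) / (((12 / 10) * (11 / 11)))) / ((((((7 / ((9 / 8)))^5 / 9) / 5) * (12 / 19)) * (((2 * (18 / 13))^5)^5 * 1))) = 227360198884045704494562275781906415625 / 1976196059428514877995549809051025695328547373056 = 0.00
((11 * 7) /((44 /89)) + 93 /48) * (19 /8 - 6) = -571.62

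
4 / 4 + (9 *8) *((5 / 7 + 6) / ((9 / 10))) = 3767 / 7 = 538.14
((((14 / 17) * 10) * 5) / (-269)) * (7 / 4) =-1225 / 4573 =-0.27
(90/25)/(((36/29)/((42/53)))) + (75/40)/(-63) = 100987/44520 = 2.27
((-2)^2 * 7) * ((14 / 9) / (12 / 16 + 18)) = 1568 / 675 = 2.32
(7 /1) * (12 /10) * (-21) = -176.40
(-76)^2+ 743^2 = 557825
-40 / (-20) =2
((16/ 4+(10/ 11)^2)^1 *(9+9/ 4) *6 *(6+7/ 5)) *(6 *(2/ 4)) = 875124/ 121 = 7232.43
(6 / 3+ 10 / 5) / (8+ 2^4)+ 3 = 19 / 6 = 3.17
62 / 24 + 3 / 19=625 / 228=2.74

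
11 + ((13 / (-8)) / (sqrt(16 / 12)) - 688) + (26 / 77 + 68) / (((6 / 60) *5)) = -41605 / 77 - 13 *sqrt(3) / 16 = -541.73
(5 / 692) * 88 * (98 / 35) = 308 / 173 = 1.78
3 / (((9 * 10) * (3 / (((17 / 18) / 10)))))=17 / 16200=0.00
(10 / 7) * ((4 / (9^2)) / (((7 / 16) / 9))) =640 / 441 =1.45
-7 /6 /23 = -7 /138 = -0.05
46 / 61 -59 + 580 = 31827 / 61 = 521.75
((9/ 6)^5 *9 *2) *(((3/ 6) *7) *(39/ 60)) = 199017/ 640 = 310.96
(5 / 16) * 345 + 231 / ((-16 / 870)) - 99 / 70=-6974367 / 560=-12454.23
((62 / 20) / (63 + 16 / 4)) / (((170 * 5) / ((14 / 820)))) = 217 / 233495000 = 0.00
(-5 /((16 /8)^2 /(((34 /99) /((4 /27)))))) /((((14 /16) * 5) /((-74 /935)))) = 0.05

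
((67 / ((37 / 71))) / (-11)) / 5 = -4757 / 2035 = -2.34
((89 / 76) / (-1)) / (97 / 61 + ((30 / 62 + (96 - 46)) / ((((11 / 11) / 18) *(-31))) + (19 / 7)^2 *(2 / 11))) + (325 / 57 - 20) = -14.25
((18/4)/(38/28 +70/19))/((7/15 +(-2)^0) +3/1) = 1995/9983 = 0.20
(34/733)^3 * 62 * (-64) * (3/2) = -233937408/393832837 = -0.59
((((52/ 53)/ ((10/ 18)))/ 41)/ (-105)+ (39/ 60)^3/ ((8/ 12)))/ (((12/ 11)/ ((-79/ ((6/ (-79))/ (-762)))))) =-291075533905299/ 973504000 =-298997.78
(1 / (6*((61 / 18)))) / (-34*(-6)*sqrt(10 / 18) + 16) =-3 / 87169 + 51*sqrt(5) / 348676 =0.00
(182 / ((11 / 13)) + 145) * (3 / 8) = 11883 / 88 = 135.03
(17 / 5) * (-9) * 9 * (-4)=5508 / 5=1101.60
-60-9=-69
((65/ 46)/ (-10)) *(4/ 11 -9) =1235/ 1012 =1.22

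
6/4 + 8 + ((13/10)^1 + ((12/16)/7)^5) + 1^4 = 1015412927/86051840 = 11.80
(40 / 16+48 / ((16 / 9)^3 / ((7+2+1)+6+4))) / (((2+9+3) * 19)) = 0.65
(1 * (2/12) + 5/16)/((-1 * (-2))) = 23/96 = 0.24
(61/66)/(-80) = -61/5280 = -0.01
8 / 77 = 0.10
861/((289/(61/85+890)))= 65187171/24565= 2653.66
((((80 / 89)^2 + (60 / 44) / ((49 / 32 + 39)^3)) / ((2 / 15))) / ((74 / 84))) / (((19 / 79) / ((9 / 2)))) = 17201002311918230400 / 133643534106200789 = 128.71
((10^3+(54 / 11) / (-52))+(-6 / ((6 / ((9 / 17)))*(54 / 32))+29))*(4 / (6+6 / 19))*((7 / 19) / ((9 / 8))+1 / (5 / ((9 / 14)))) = 81901600819 / 275675400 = 297.09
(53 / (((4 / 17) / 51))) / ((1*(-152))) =-45951 / 608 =-75.58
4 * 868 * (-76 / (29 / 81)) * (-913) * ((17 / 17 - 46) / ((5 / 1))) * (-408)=71655870730752 / 29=2470892094163.86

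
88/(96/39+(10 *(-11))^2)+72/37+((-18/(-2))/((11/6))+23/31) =3773715845/496264461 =7.60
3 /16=0.19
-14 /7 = -2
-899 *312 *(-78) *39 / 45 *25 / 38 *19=237012360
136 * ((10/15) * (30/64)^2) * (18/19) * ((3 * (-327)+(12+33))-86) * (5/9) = -3257625/304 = -10715.87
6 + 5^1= 11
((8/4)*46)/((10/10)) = 92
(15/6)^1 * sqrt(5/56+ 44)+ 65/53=17.83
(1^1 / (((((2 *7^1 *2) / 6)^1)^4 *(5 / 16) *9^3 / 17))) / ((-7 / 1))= -17 / 756315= -0.00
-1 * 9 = -9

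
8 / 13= 0.62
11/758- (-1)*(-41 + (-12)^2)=78085/758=103.01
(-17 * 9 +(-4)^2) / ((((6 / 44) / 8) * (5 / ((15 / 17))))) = -24112 / 17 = -1418.35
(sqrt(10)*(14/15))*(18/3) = 28*sqrt(10)/5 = 17.71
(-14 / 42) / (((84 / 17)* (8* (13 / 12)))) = -17 / 2184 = -0.01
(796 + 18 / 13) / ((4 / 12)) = 31098 / 13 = 2392.15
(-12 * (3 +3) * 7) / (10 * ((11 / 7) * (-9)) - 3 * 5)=1176 / 365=3.22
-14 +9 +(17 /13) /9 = -568 /117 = -4.85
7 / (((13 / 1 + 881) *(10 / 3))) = 7 / 2980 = 0.00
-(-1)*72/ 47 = 72/ 47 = 1.53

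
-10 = -10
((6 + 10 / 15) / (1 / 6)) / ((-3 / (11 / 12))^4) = 73205 / 209952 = 0.35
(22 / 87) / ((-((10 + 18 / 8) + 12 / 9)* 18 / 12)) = -176 / 14181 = -0.01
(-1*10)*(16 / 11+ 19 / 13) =-4170 / 143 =-29.16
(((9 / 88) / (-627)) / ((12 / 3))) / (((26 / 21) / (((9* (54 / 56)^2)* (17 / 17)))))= -59049 / 214230016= -0.00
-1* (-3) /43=3 /43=0.07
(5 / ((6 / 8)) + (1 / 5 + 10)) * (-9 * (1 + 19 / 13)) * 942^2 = -21552296832 / 65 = -331573797.42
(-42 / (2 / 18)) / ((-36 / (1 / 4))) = 21 / 8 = 2.62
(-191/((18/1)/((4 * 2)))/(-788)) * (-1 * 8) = -0.86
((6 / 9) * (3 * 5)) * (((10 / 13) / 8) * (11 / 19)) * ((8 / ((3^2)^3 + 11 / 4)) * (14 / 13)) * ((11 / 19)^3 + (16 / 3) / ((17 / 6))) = 14914284000 / 1095904605991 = 0.01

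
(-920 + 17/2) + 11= -1801/2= -900.50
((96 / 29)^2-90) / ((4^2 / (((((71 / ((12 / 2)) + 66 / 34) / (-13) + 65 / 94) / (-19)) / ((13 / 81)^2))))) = -416873244465 / 112198338148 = -3.72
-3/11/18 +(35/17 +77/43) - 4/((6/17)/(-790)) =144049171/16082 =8957.17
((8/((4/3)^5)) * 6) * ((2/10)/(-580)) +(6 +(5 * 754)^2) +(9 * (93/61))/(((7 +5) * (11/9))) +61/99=15930372555199169/1120838400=14212907.55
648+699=1347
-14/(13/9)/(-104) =63/676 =0.09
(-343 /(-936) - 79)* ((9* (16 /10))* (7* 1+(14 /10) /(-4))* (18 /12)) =-29366799 /2600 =-11294.92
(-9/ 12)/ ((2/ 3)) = -9/ 8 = -1.12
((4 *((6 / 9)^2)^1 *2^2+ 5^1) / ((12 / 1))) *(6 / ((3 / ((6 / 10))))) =109 / 90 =1.21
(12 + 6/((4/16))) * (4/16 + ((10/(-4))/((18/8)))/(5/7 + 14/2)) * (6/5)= 206/45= 4.58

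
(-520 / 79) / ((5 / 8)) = -832 / 79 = -10.53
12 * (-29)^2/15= 3364/5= 672.80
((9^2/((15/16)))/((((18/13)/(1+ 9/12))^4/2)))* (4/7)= 9796423/38880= 251.97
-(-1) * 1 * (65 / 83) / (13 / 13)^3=65 / 83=0.78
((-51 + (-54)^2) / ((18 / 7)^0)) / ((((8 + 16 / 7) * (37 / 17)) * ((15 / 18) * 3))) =22729 / 444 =51.19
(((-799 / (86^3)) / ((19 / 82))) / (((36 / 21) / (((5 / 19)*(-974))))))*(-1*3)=-558377155 / 229616216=-2.43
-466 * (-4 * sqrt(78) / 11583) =1864 * sqrt(78) / 11583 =1.42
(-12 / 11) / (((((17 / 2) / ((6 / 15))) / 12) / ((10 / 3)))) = -2.05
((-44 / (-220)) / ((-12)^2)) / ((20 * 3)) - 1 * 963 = -41601599 / 43200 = -963.00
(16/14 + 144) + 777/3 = 2829/7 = 404.14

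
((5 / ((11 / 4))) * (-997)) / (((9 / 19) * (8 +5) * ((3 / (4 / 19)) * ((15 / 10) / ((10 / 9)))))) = -1595200 / 104247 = -15.30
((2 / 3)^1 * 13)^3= 17576 / 27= 650.96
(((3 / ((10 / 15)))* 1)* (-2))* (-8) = 72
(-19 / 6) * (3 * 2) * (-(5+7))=228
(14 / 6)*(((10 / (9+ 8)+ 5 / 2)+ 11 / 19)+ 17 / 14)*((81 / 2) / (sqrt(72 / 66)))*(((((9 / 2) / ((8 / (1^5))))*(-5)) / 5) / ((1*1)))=-893997*sqrt(33) / 20672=-248.43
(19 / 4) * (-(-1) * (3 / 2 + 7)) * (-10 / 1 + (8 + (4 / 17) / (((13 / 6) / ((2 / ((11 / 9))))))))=-42085 / 572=-73.58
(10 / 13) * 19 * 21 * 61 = 243390 / 13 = 18722.31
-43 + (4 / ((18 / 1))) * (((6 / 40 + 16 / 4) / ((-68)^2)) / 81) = -1449485197 / 33708960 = -43.00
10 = 10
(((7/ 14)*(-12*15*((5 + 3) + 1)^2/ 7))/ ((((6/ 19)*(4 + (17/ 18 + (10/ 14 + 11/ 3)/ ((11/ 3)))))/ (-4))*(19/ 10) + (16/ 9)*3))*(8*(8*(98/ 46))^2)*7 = -82805964595200/ 21567859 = -3839322.42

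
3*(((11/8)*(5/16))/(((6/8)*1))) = 1.72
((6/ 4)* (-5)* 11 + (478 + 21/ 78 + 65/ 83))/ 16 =53485/ 2158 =24.78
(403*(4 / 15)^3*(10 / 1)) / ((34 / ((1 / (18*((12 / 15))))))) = 3224 / 20655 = 0.16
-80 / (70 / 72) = -576 / 7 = -82.29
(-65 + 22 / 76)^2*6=25124.71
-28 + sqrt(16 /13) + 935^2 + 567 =4* sqrt(13) /13 + 874764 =874765.11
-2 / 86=-1 / 43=-0.02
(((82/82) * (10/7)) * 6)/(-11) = -60/77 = -0.78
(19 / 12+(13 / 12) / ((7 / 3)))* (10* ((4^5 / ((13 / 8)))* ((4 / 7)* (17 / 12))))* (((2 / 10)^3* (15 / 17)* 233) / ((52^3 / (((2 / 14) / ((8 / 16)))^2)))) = 10259456 / 1028624415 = 0.01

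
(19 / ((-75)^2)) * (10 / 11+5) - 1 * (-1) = 12622 / 12375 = 1.02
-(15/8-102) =801/8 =100.12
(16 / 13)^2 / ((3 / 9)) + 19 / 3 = 5515 / 507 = 10.88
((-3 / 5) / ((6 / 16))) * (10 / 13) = -16 / 13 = -1.23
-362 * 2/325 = -724/325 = -2.23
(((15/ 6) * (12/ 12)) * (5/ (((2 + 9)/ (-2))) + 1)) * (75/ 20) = 75/ 88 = 0.85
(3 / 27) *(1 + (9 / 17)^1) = 0.17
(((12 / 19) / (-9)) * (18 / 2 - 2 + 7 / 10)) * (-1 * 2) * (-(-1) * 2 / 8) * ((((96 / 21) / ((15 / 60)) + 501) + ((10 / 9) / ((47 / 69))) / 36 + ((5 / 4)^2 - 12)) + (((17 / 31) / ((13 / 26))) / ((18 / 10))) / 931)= 3280296864427 / 23858316720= 137.49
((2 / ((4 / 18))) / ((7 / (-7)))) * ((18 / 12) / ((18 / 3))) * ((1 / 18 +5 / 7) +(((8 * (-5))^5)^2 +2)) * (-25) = 33030144000000008725 / 56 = 589824000000000155.80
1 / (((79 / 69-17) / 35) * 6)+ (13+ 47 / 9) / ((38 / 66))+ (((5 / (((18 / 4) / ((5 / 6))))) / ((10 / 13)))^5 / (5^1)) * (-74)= -14597306958733 / 2386051047216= -6.12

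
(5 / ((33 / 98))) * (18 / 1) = 2940 / 11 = 267.27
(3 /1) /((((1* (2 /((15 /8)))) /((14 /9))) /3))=105 /8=13.12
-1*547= -547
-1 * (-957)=957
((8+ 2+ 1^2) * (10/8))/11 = 1.25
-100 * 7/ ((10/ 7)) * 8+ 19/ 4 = -15661/ 4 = -3915.25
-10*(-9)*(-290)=-26100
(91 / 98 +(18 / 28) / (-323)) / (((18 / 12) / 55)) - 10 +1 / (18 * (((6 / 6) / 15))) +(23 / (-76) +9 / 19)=677731 / 27132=24.98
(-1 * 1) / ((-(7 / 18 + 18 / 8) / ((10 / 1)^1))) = 72 / 19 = 3.79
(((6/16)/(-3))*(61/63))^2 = 3721/254016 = 0.01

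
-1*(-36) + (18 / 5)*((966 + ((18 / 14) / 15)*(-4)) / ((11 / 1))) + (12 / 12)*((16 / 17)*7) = 11735888 / 32725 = 358.62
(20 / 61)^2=400 / 3721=0.11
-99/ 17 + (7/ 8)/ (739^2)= -432527713/ 74272456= -5.82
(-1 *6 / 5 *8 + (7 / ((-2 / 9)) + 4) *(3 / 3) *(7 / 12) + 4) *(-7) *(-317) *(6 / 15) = -5762743 / 300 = -19209.14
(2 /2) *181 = 181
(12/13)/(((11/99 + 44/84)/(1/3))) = 63/130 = 0.48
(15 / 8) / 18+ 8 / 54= 109 / 432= 0.25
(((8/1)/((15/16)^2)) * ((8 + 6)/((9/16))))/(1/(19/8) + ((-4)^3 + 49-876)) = -0.25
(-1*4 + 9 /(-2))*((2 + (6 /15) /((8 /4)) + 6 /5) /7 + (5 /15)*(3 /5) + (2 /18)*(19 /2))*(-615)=764609 /84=9102.49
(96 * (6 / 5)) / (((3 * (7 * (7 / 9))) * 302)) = 864 / 36995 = 0.02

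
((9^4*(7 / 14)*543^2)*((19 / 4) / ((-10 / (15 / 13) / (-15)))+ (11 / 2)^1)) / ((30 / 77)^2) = 1818580839041043 / 20800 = 87431771107.74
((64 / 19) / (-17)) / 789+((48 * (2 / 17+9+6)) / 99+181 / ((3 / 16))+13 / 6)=5465512315 / 5606634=974.83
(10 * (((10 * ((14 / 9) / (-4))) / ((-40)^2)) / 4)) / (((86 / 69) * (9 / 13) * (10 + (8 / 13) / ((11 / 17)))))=-299299 / 465440256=-0.00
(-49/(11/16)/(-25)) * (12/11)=9408/3025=3.11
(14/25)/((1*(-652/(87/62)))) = -609/505300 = -0.00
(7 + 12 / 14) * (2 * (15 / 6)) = 275 / 7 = 39.29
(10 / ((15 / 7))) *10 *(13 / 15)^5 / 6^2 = 0.63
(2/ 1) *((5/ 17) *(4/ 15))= 8/ 51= 0.16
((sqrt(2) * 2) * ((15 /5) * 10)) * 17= 1020 * sqrt(2)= 1442.50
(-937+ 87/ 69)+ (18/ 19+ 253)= -297943/ 437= -681.79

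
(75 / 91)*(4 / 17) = 300 / 1547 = 0.19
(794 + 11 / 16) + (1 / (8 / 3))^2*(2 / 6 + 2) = 50881 / 64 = 795.02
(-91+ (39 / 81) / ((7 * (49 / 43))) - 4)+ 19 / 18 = -93.88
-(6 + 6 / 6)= -7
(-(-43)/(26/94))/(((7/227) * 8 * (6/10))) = 2293835/2184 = 1050.29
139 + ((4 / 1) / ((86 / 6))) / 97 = 579781 / 4171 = 139.00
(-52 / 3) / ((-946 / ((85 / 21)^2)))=187850 / 625779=0.30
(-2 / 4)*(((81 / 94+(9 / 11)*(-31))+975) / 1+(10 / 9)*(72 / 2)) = -1024175 / 2068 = -495.25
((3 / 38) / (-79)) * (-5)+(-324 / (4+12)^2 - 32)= -3195149 / 96064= -33.26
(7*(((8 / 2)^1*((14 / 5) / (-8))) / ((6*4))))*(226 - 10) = -441 / 5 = -88.20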